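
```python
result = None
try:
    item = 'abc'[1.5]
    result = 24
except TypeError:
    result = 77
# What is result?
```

Step-by-step execution trace:
1. `item = 'abc'[1.5]` raises TypeError.
2. `result = 24` is not reached.
3. `except TypeError` matches → result = 77.
Result: 77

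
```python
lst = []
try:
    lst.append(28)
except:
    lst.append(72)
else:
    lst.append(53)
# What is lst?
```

Step-by-step execution trace:
1. try: `lst.append(28)` → lst = [28]. No exception raised.
2. `except` is skipped.
3. `else` runs (try completed without exception): `lst.append(53)` → lst = [28, 53].
Result: [28, 53]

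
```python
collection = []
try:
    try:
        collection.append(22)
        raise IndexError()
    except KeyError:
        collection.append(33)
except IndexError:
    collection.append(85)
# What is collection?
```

Step-by-step execution trace:
1. Inner try: `collection.append(22)` → collection = [22].
2. `raise IndexError()` raises IndexError.
3. Inner `except KeyError` does not match IndexError; exception propagates to outer try.
4. Outer `except IndexError` matches → `collection.append(85)` → collection = [22, 85].
Result: [22, 85]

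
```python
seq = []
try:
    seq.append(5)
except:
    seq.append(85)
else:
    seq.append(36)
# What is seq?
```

Step-by-step execution trace:
1. try: `seq.append(5)` → seq = [5]. No exception raised.
2. `except` is skipped.
3. `else` runs (try completed without exception): `seq.append(36)` → seq = [5, 36].
Result: [5, 36]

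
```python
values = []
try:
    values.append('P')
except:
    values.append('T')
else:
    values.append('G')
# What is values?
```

Step-by-step execution trace:
1. try: `values.append('P')` → values = ['P']. No exception raised.
2. `except` is skipped.
3. `else` runs (try completed without exception): `values.append('G')` → values = ['P', 'G'].
Result: ['P', 'G']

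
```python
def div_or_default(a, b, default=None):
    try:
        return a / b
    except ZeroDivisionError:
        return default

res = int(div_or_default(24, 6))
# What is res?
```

Step-by-step execution trace:
1. `div_or_default(24, 6)` enters try: `return 24 / 6` → returns 4.0. No exception raised.
2. `except ZeroDivisionError` is skipped.
3. `int(4.0)` → 4 → res = 4.
Result: 4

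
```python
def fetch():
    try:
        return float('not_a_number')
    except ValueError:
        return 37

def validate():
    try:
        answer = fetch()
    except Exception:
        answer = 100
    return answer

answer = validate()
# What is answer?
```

Step-by-step execution trace:
1. `validate()` calls `fetch()`.
2. In fetch: `float('not_a_number')` raises ValueError; `except ValueError` catches it → returns 37.
3. In validate: `answer = fetch()` → answer = 37. No exception reaches validate.
4. `except Exception` is skipped; validate returns 37.
5. answer = 37.
Result: 37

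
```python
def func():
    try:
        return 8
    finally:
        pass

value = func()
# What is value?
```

Step-by-step execution trace:
1. `func()` enters try: `return 8` sets pending return value 8.
2. Before returning, `finally: pass` runs (no effect).
3. func() returns 8 → value = 8.
Result: 8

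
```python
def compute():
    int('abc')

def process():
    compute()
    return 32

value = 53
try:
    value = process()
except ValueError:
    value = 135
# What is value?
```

Step-by-step execution trace:
1. value starts at 53.
2. try: `process()` calls `compute()`.
3. `compute()` evaluates `int('abc')`, which raises ValueError; it propagates through process (uncaught).
4. `return 32` in process is not reached; the assignment to value does not complete.
5. `except ValueError` matches → value = 135.
Result: 135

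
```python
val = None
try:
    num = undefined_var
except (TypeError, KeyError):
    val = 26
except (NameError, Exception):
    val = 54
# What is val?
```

Step-by-step execution trace:
1. `num = undefined_var` raises NameError.
2. `except (TypeError, KeyError)` does not match NameError; skipped.
3. `except (NameError, Exception)` matches (NameError is in the tuple) → val = 54.
Result: 54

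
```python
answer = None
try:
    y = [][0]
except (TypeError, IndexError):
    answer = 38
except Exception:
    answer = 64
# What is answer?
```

Step-by-step execution trace:
1. `y = [][0]` raises IndexError.
2. `except (TypeError, IndexError)` matches (IndexError is in the tuple) → answer = 38.
3. `except Exception` is not reached.
Result: 38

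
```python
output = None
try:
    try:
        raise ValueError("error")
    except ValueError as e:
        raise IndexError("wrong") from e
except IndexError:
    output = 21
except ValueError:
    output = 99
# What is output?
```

Step-by-step execution trace:
1. Inner try raises ValueError; inner `except ValueError as e` catches it.
2. `raise IndexError(...) from e` raises IndexError (ValueError is attached as __cause__, but only IndexError is active).
3. Outer `except IndexError` matches → output = 21.
4. `except ValueError` is not reached.
Result: 21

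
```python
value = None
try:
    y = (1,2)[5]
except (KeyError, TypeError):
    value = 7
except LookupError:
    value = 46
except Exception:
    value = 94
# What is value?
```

Step-by-step execution trace:
1. `y = (1,2)[5]` raises IndexError.
2. `except (KeyError, TypeError)` does not match IndexError; skipped.
3. `except LookupError` matches (IndexError is a subclass of LookupError) → value = 46.
4. `except Exception` is not reached.
Result: 46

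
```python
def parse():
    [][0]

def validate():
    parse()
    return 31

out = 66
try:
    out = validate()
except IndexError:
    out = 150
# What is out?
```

Step-by-step execution trace:
1. out starts at 66.
2. try: `validate()` calls `parse()`.
3. `parse()` evaluates `[][0]`, which raises IndexError; it propagates through validate (uncaught).
4. `return 31` in validate is not reached; the assignment to out does not complete.
5. `except IndexError` matches → out = 150.
Result: 150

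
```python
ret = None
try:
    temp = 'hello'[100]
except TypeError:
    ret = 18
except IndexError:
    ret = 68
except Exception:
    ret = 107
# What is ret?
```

Step-by-step execution trace:
1. `temp = 'hello'[100]` raises IndexError.
2. `except TypeError` does not match IndexError; skipped.
3. `except IndexError` matches → ret = 68.
4. Remaining except clauses are skipped.
Result: 68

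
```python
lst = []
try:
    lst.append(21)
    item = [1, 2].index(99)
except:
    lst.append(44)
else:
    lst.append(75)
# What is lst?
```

Step-by-step execution trace:
1. try: `lst.append(21)` → lst = [21].
2. `item = [1, 2].index(99)` raises ValueError.
3. bare `except` matches → `lst.append(44)` → lst = [21, 44].
4. `else` is skipped (an exception was raised).
Result: [21, 44]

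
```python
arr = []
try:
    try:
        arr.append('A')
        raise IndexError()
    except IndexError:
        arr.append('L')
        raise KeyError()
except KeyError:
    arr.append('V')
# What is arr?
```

Step-by-step execution trace:
1. Inner try: `arr.append('A')` → arr = ['A'].
2. `raise IndexError()` raises IndexError.
3. Inner `except IndexError` matches → `arr.append('L')` → arr = ['A', 'L'].
4. `raise KeyError()` raises KeyError; propagates to outer try.
5. Outer `except KeyError` matches → `arr.append('V')` → arr = ['A', 'L', 'V'].
Result: ['A', 'L', 'V']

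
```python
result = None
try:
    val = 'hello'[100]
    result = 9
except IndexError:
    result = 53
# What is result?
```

Step-by-step execution trace:
1. `val = 'hello'[100]` raises IndexError.
2. `result = 9` is not reached.
3. `except IndexError` matches → result = 53.
Result: 53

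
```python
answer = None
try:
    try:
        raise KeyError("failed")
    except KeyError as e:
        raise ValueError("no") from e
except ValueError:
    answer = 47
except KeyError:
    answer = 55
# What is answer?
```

Step-by-step execution trace:
1. Inner try raises KeyError; inner `except KeyError as e` catches it.
2. `raise ValueError(...) from e` raises ValueError (KeyError is attached as __cause__, but only ValueError is active).
3. Outer `except ValueError` matches → answer = 47.
4. `except KeyError` is not reached.
Result: 47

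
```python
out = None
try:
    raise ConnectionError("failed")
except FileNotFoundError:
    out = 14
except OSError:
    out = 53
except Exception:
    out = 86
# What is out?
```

Step-by-step execution trace:
1. `raise ConnectionError(...)` raises ConnectionError.
2. `except FileNotFoundError` does not match (ConnectionError is not a subclass of FileNotFoundError); skipped.
3. `except OSError` matches (ConnectionError is a subclass of OSError) → out = 53.
4. `except Exception` is not reached.
Result: 53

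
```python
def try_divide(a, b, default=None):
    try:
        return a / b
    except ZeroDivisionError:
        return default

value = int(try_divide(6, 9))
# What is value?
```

Step-by-step execution trace:
1. `try_divide(6, 9)` enters try: `return 6 / 9` → returns 0.6666666666666666. No exception raised.
2. `except ZeroDivisionError` is skipped.
3. `int(0.6666666666666666)` → 0 → value = 0.
Result: 0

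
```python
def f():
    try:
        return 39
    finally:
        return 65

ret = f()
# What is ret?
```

Step-by-step execution trace:
1. `f()` enters try: `return 39` sets pending return value 39.
2. Before returning, `finally: return 65` runs and overrides the pending return.
3. f() returns 65 → ret = 65.
Result: 65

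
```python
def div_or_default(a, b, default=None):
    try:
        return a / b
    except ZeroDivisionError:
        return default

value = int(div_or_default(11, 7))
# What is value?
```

Step-by-step execution trace:
1. `div_or_default(11, 7)` enters try: `return 11 / 7` → returns 1.5714285714285714. No exception raised.
2. `except ZeroDivisionError` is skipped.
3. `int(1.5714285714285714)` → 1 → value = 1.
Result: 1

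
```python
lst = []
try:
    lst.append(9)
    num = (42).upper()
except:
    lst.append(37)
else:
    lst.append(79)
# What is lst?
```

Step-by-step execution trace:
1. try: `lst.append(9)` → lst = [9].
2. `num = (42).upper()` raises AttributeError.
3. bare `except` matches → `lst.append(37)` → lst = [9, 37].
4. `else` is skipped (an exception was raised).
Result: [9, 37]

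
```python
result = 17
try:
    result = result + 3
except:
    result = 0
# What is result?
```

Step-by-step execution trace:
1. result starts at 17.
2. try: `result = result + 3` → result = 20. No exception raised.
3. `except` is skipped.
Result: 20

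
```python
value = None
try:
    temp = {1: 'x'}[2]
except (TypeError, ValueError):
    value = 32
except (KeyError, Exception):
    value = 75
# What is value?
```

Step-by-step execution trace:
1. `temp = {1: 'x'}[2]` raises KeyError.
2. `except (TypeError, ValueError)` does not match KeyError; skipped.
3. `except (KeyError, Exception)` matches (KeyError is in the tuple) → value = 75.
Result: 75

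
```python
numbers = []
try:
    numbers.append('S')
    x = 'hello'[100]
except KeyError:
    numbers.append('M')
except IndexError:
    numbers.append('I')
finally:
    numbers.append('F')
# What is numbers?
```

Step-by-step execution trace:
1. try: `numbers.append('S')` → numbers = ['S'].
2. `x = 'hello'[100]` raises IndexError.
3. `except KeyError` does not match IndexError; skipped.
4. `except IndexError` matches → `numbers.append('I')` → numbers = ['S', 'I'].
5. finally always runs: `numbers.append('F')` → numbers = ['S', 'I', 'F'].
Result: ['S', 'I', 'F']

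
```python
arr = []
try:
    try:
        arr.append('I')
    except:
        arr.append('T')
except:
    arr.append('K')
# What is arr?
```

Step-by-step execution trace:
1. Inner try: `arr.append('I')` → arr = ['I']. No exception raised.
2. Inner `except` is skipped.
3. Inner try completes normally; outer `except` is skipped.
Result: ['I']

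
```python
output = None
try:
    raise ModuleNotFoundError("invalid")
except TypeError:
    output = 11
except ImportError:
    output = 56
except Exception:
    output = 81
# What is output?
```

Step-by-step execution trace:
1. `raise ModuleNotFoundError(...)` raises ModuleNotFoundError.
2. `except TypeError` does not match (ModuleNotFoundError is not a subclass of TypeError); skipped.
3. `except ImportError` matches (ModuleNotFoundError is a subclass of ImportError) → output = 56.
4. `except Exception` is not reached.
Result: 56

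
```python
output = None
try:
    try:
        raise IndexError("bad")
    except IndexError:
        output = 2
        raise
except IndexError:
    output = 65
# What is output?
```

Step-by-step execution trace:
1. Inner try: `raise IndexError("bad")` raises IndexError.
2. Inner `except IndexError` matches → output = 2.
3. bare `raise` re-raises the same IndexError.
4. Outer `except IndexError` matches → output = 65.
Result: 65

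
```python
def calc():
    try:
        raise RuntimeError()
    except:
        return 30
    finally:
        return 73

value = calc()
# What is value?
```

Step-by-step execution trace:
1. `calc()` enters try: `raise RuntimeError()` raises RuntimeError.
2. bare `except` matches → `return 30` sets pending return value 30.
3. Before returning, `finally: return 73` runs and overrides the pending return.
4. calc() returns 73 → value = 73.
Result: 73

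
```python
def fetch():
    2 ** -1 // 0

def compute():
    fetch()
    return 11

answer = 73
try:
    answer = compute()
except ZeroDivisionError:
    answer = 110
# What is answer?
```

Step-by-step execution trace:
1. answer starts at 73.
2. try: `compute()` calls `fetch()`.
3. `fetch()` evaluates `2 ** -1 // 0`, which raises ZeroDivisionError; it propagates through compute (uncaught).
4. `return 11` in compute is not reached; the assignment to answer does not complete.
5. `except ZeroDivisionError` matches → answer = 110.
Result: 110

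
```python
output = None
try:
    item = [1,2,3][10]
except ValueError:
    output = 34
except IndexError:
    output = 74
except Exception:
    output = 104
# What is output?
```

Step-by-step execution trace:
1. `item = [1,2,3][10]` raises IndexError.
2. `except ValueError` does not match IndexError; skipped.
3. `except IndexError` matches → output = 74.
4. Remaining except clauses are skipped.
Result: 74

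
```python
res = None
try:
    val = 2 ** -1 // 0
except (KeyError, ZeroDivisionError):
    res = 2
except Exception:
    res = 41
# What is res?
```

Step-by-step execution trace:
1. `val = 2 ** -1 // 0` raises ZeroDivisionError.
2. `except (KeyError, ZeroDivisionError)` matches (ZeroDivisionError is in the tuple) → res = 2.
3. `except Exception` is not reached.
Result: 2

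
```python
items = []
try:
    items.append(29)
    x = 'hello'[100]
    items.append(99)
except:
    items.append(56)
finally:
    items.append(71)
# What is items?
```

Step-by-step execution trace:
1. try: `items.append(29)` → items = [29].
2. `x = 'hello'[100]` raises IndexError; `items.append(99)` is not reached.
3. bare `except` matches → `items.append(56)` → items = [29, 56].
4. finally always runs: `items.append(71)` → items = [29, 56, 71].
Result: [29, 56, 71]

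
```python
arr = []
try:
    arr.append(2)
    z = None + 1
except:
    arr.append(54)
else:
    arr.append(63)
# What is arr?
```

Step-by-step execution trace:
1. try: `arr.append(2)` → arr = [2].
2. `z = None + 1` raises TypeError.
3. bare `except` matches → `arr.append(54)` → arr = [2, 54].
4. `else` is skipped (an exception was raised).
Result: [2, 54]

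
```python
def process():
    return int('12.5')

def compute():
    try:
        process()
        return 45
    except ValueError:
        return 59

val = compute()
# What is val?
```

Step-by-step execution trace:
1. `compute()` calls `process()`.
2. `process()` evaluates `int('12.5')`, which raises ValueError; it propagates to the caller.
3. `return 45` is not reached.
4. `except ValueError` in compute matches → returns 59.
5. val = 59.
Result: 59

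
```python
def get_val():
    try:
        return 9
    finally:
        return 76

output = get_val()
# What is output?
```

Step-by-step execution trace:
1. `get_val()` enters try: `return 9` sets pending return value 9.
2. Before returning, `finally: return 76` runs and overrides the pending return.
3. get_val() returns 76 → output = 76.
Result: 76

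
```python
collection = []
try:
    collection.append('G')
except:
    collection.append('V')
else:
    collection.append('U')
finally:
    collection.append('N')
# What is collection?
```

Step-by-step execution trace:
1. try: `collection.append('G')` → collection = ['G']. No exception raised.
2. `except` is skipped.
3. `else` runs: `collection.append('U')` → collection = ['G', 'U'].
4. `finally` always runs: `collection.append('N')` → collection = ['G', 'U', 'N'].
Result: ['G', 'U', 'N']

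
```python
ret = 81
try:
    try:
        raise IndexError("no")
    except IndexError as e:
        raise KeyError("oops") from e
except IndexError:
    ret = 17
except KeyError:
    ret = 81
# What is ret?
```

Step-by-step execution trace:
1. Inner try raises IndexError; inner `except IndexError as e` catches it.
2. `raise KeyError(...) from e` raises KeyError (IndexError is attached as __cause__, but only KeyError is active).
3. Outer `except IndexError` does not match KeyError; skipped.
4. Outer `except KeyError` matches → ret = 81.
Result: 81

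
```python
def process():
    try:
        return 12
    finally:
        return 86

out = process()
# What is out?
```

Step-by-step execution trace:
1. `process()` enters try: `return 12` sets pending return value 12.
2. Before returning, `finally: return 86` runs and overrides the pending return.
3. process() returns 86 → out = 86.
Result: 86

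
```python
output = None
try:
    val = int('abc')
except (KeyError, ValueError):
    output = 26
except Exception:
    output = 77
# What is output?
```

Step-by-step execution trace:
1. `val = int('abc')` raises ValueError.
2. `except (KeyError, ValueError)` matches (ValueError is in the tuple) → output = 26.
3. `except Exception` is not reached.
Result: 26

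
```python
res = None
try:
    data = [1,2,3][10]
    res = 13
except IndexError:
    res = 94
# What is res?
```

Step-by-step execution trace:
1. `data = [1,2,3][10]` raises IndexError.
2. `res = 13` is not reached.
3. `except IndexError` matches → res = 94.
Result: 94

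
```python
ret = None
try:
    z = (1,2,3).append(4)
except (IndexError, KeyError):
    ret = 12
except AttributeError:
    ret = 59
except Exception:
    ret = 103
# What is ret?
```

Step-by-step execution trace:
1. `z = (1,2,3).append(4)` raises AttributeError.
2. `except (IndexError, KeyError)` does not match AttributeError; skipped.
3. `except AttributeError` matches (exact type match) → ret = 59.
4. `except Exception` is not reached.
Result: 59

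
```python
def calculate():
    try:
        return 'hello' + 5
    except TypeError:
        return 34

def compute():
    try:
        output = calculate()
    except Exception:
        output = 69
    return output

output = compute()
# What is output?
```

Step-by-step execution trace:
1. `compute()` calls `calculate()`.
2. In calculate: `'hello' + 5` raises TypeError; `except TypeError` catches it → returns 34.
3. In compute: `output = calculate()` → output = 34. No exception reaches compute.
4. `except Exception` is skipped; compute returns 34.
5. output = 34.
Result: 34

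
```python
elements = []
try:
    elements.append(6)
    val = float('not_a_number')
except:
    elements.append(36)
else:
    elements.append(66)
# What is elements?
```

Step-by-step execution trace:
1. try: `elements.append(6)` → elements = [6].
2. `val = float('not_a_number')` raises ValueError.
3. bare `except` matches → `elements.append(36)` → elements = [6, 36].
4. `else` is skipped (an exception was raised).
Result: [6, 36]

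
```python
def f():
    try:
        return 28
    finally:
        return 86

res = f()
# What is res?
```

Step-by-step execution trace:
1. `f()` enters try: `return 28` sets pending return value 28.
2. Before returning, `finally: return 86` runs and overrides the pending return.
3. f() returns 86 → res = 86.
Result: 86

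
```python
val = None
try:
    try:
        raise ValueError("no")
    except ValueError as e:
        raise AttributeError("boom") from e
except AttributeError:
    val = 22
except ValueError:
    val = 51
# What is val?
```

Step-by-step execution trace:
1. Inner try raises ValueError; inner `except ValueError as e` catches it.
2. `raise AttributeError(...) from e` raises AttributeError (ValueError is attached as __cause__, but only AttributeError is active).
3. Outer `except AttributeError` matches → val = 22.
4. `except ValueError` is not reached.
Result: 22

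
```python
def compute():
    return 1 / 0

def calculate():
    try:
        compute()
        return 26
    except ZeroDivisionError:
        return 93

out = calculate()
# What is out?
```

Step-by-step execution trace:
1. `calculate()` calls `compute()`.
2. `compute()` evaluates `1 / 0`, which raises ZeroDivisionError; it propagates to the caller.
3. `return 26` is not reached.
4. `except ZeroDivisionError` in calculate matches → returns 93.
5. out = 93.
Result: 93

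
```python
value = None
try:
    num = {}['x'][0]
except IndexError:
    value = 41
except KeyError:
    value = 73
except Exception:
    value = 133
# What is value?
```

Step-by-step execution trace:
1. `num = {}['x'][0]` raises KeyError.
2. `except IndexError` does not match KeyError; skipped.
3. `except KeyError` matches → value = 73.
4. Remaining except clauses are skipped.
Result: 73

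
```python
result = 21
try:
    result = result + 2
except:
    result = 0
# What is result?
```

Step-by-step execution trace:
1. result starts at 21.
2. try: `result = result + 2` → result = 23. No exception raised.
3. `except` is skipped.
Result: 23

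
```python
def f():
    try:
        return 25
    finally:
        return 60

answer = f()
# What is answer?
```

Step-by-step execution trace:
1. `f()` enters try: `return 25` sets pending return value 25.
2. Before returning, `finally: return 60` runs and overrides the pending return.
3. f() returns 60 → answer = 60.
Result: 60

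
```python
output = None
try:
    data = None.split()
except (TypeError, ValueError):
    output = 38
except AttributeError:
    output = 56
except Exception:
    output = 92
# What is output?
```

Step-by-step execution trace:
1. `data = None.split()` raises AttributeError.
2. `except (TypeError, ValueError)` does not match AttributeError; skipped.
3. `except AttributeError` matches (exact type match) → output = 56.
4. `except Exception` is not reached.
Result: 56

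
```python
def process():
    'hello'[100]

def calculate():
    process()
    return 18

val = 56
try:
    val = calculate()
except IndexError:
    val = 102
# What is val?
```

Step-by-step execution trace:
1. val starts at 56.
2. try: `calculate()` calls `process()`.
3. `process()` evaluates `'hello'[100]`, which raises IndexError; it propagates through calculate (uncaught).
4. `return 18` in calculate is not reached; the assignment to val does not complete.
5. `except IndexError` matches → val = 102.
Result: 102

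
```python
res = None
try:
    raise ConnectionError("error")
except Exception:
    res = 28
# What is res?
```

Step-by-step execution trace:
1. `raise ConnectionError(...)` raises ConnectionError.
2. `except Exception` matches (ConnectionError is a subclass of Exception) → res = 28.
Result: 28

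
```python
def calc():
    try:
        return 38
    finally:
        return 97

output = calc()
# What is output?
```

Step-by-step execution trace:
1. `calc()` enters try: `return 38` sets pending return value 38.
2. Before returning, `finally: return 97` runs and overrides the pending return.
3. calc() returns 97 → output = 97.
Result: 97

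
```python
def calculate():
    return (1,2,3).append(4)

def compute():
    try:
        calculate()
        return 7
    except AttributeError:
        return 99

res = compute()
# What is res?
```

Step-by-step execution trace:
1. `compute()` calls `calculate()`.
2. `calculate()` evaluates `(1,2,3).append(4)`, which raises AttributeError; it propagates to the caller.
3. `return 7` is not reached.
4. `except AttributeError` in compute matches → returns 99.
5. res = 99.
Result: 99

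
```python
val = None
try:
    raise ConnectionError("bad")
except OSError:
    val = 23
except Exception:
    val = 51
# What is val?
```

Step-by-step execution trace:
1. `raise ConnectionError(...)` raises ConnectionError.
2. `except OSError` matches (ConnectionError is a subclass of OSError) → val = 23.
3. `except Exception` is not reached.
Result: 23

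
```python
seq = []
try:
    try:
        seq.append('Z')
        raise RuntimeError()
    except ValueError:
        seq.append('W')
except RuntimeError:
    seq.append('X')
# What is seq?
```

Step-by-step execution trace:
1. Inner try: `seq.append('Z')` → seq = ['Z'].
2. `raise RuntimeError()` raises RuntimeError.
3. Inner `except ValueError` does not match RuntimeError; exception propagates to outer try.
4. Outer `except RuntimeError` matches → `seq.append('X')` → seq = ['Z', 'X'].
Result: ['Z', 'X']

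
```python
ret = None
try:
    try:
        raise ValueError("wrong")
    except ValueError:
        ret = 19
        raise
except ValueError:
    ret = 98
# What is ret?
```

Step-by-step execution trace:
1. Inner try: `raise ValueError("wrong")` raises ValueError.
2. Inner `except ValueError` matches → ret = 19.
3. bare `raise` re-raises the same ValueError.
4. Outer `except ValueError` matches → ret = 98.
Result: 98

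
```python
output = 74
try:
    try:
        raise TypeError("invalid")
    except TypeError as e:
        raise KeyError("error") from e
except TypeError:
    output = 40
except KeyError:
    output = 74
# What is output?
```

Step-by-step execution trace:
1. Inner try raises TypeError; inner `except TypeError as e` catches it.
2. `raise KeyError(...) from e` raises KeyError (TypeError is attached as __cause__, but only KeyError is active).
3. Outer `except TypeError` does not match KeyError; skipped.
4. Outer `except KeyError` matches → output = 74.
Result: 74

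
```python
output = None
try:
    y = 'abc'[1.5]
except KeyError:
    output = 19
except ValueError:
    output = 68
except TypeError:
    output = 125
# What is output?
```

Step-by-step execution trace:
1. `y = 'abc'[1.5]` raises TypeError.
2. `except KeyError` does not match TypeError; skipped.
3. `except ValueError` does not match TypeError; skipped.
4. `except TypeError` matches → output = 125.
Result: 125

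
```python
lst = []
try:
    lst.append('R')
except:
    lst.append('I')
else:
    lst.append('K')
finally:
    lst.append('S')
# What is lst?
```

Step-by-step execution trace:
1. try: `lst.append('R')` → lst = ['R']. No exception raised.
2. `except` is skipped.
3. `else` runs: `lst.append('K')` → lst = ['R', 'K'].
4. `finally` always runs: `lst.append('S')` → lst = ['R', 'K', 'S'].
Result: ['R', 'K', 'S']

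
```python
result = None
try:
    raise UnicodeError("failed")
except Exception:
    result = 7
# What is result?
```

Step-by-step execution trace:
1. `raise UnicodeError(...)` raises UnicodeError.
2. `except Exception` matches (UnicodeError is a subclass of Exception) → result = 7.
Result: 7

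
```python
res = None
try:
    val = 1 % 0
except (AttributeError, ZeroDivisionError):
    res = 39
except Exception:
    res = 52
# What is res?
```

Step-by-step execution trace:
1. `val = 1 % 0` raises ZeroDivisionError.
2. `except (AttributeError, ZeroDivisionError)` matches (ZeroDivisionError is in the tuple) → res = 39.
3. `except Exception` is not reached.
Result: 39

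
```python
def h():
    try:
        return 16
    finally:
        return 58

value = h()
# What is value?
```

Step-by-step execution trace:
1. `h()` enters try: `return 16` sets pending return value 16.
2. Before returning, `finally: return 58` runs and overrides the pending return.
3. h() returns 58 → value = 58.
Result: 58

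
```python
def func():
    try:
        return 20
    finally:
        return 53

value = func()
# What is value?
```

Step-by-step execution trace:
1. `func()` enters try: `return 20` sets pending return value 20.
2. Before returning, `finally: return 53` runs and overrides the pending return.
3. func() returns 53 → value = 53.
Result: 53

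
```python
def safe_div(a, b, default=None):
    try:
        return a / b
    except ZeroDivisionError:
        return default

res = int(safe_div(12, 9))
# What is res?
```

Step-by-step execution trace:
1. `safe_div(12, 9)` enters try: `return 12 / 9` → returns 1.3333333333333333. No exception raised.
2. `except ZeroDivisionError` is skipped.
3. `int(1.3333333333333333)` → 1 → res = 1.
Result: 1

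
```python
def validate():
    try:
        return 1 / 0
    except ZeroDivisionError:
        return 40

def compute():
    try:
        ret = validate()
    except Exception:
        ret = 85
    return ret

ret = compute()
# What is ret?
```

Step-by-step execution trace:
1. `compute()` calls `validate()`.
2. In validate: `1 / 0` raises ZeroDivisionError; `except ZeroDivisionError` catches it → returns 40.
3. In compute: `ret = validate()` → ret = 40. No exception reaches compute.
4. `except Exception` is skipped; compute returns 40.
5. ret = 40.
Result: 40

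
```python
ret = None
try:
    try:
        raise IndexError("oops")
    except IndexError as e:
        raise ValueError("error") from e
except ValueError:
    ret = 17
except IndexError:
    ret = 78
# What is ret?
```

Step-by-step execution trace:
1. Inner try raises IndexError; inner `except IndexError as e` catches it.
2. `raise ValueError(...) from e` raises ValueError (IndexError is attached as __cause__, but only ValueError is active).
3. Outer `except ValueError` matches → ret = 17.
4. `except IndexError` is not reached.
Result: 17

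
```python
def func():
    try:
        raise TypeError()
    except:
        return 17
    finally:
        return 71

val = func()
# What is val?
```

Step-by-step execution trace:
1. `func()` enters try: `raise TypeError()` raises TypeError.
2. bare `except` matches → `return 17` sets pending return value 17.
3. Before returning, `finally: return 71` runs and overrides the pending return.
4. func() returns 71 → val = 71.
Result: 71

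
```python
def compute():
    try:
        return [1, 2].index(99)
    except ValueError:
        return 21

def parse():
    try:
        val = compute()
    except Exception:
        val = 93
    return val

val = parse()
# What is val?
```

Step-by-step execution trace:
1. `parse()` calls `compute()`.
2. In compute: `[1, 2].index(99)` raises ValueError; `except ValueError` catches it → returns 21.
3. In parse: `val = compute()` → val = 21. No exception reaches parse.
4. `except Exception` is skipped; parse returns 21.
5. val = 21.
Result: 21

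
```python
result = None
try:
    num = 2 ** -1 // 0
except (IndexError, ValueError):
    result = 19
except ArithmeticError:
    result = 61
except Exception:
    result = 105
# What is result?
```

Step-by-step execution trace:
1. `num = 2 ** -1 // 0` raises ZeroDivisionError.
2. `except (IndexError, ValueError)` does not match ZeroDivisionError; skipped.
3. `except ArithmeticError` matches (ZeroDivisionError is a subclass of ArithmeticError) → result = 61.
4. `except Exception` is not reached.
Result: 61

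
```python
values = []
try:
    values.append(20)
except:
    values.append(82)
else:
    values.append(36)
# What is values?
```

Step-by-step execution trace:
1. try: `values.append(20)` → values = [20]. No exception raised.
2. `except` is skipped.
3. `else` runs (try completed without exception): `values.append(36)` → values = [20, 36].
Result: [20, 36]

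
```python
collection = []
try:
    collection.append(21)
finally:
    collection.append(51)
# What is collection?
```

Step-by-step execution trace:
1. try: `collection.append(21)` → collection = [21].
2. The try body completes without raising.
3. finally always runs: `collection.append(51)` → collection = [21, 51].
Result: [21, 51]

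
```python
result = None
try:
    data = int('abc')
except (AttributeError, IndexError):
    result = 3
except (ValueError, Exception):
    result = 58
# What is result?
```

Step-by-step execution trace:
1. `data = int('abc')` raises ValueError.
2. `except (AttributeError, IndexError)` does not match ValueError; skipped.
3. `except (ValueError, Exception)` matches (ValueError is in the tuple) → result = 58.
Result: 58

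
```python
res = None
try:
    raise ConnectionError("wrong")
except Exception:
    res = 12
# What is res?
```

Step-by-step execution trace:
1. `raise ConnectionError(...)` raises ConnectionError.
2. `except Exception` matches (ConnectionError is a subclass of Exception) → res = 12.
Result: 12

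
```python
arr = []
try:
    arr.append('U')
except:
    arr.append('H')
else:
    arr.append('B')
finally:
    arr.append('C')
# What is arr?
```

Step-by-step execution trace:
1. try: `arr.append('U')` → arr = ['U']. No exception raised.
2. `except` is skipped.
3. `else` runs: `arr.append('B')` → arr = ['U', 'B'].
4. `finally` always runs: `arr.append('C')` → arr = ['U', 'B', 'C'].
Result: ['U', 'B', 'C']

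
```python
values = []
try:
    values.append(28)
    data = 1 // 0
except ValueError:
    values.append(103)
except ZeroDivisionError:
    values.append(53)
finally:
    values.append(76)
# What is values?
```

Step-by-step execution trace:
1. try: `values.append(28)` → values = [28].
2. `data = 1 // 0` raises ZeroDivisionError.
3. `except ValueError` does not match ZeroDivisionError; skipped.
4. `except ZeroDivisionError` matches → `values.append(53)` → values = [28, 53].
5. finally always runs: `values.append(76)` → values = [28, 53, 76].
Result: [28, 53, 76]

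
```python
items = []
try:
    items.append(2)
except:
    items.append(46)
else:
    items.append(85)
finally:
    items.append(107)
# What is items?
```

Step-by-step execution trace:
1. try: `items.append(2)` → items = [2]. No exception raised.
2. `except` is skipped.
3. `else` runs: `items.append(85)` → items = [2, 85].
4. `finally` always runs: `items.append(107)` → items = [2, 85, 107].
Result: [2, 85, 107]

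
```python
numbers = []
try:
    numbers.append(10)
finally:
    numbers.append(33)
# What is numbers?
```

Step-by-step execution trace:
1. try: `numbers.append(10)` → numbers = [10].
2. The try body completes without raising.
3. finally always runs: `numbers.append(33)` → numbers = [10, 33].
Result: [10, 33]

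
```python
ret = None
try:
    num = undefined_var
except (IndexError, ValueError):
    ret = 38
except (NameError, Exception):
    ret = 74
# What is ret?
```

Step-by-step execution trace:
1. `num = undefined_var` raises NameError.
2. `except (IndexError, ValueError)` does not match NameError; skipped.
3. `except (NameError, Exception)` matches (NameError is in the tuple) → ret = 74.
Result: 74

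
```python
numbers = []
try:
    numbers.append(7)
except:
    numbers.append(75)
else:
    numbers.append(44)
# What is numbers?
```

Step-by-step execution trace:
1. try: `numbers.append(7)` → numbers = [7]. No exception raised.
2. `except` is skipped.
3. `else` runs (try completed without exception): `numbers.append(44)` → numbers = [7, 44].
Result: [7, 44]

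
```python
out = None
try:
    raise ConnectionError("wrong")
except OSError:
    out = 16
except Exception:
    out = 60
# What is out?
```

Step-by-step execution trace:
1. `raise ConnectionError(...)` raises ConnectionError.
2. `except OSError` matches (ConnectionError is a subclass of OSError) → out = 16.
3. `except Exception` is not reached.
Result: 16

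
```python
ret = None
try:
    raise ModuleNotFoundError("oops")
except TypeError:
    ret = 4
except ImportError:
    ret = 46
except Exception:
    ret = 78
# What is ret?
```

Step-by-step execution trace:
1. `raise ModuleNotFoundError(...)` raises ModuleNotFoundError.
2. `except TypeError` does not match (ModuleNotFoundError is not a subclass of TypeError); skipped.
3. `except ImportError` matches (ModuleNotFoundError is a subclass of ImportError) → ret = 46.
4. `except Exception` is not reached.
Result: 46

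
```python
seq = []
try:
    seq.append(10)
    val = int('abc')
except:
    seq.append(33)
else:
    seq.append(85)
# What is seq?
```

Step-by-step execution trace:
1. try: `seq.append(10)` → seq = [10].
2. `val = int('abc')` raises ValueError.
3. bare `except` matches → `seq.append(33)` → seq = [10, 33].
4. `else` is skipped (an exception was raised).
Result: [10, 33]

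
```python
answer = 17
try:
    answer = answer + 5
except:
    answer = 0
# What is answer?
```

Step-by-step execution trace:
1. answer starts at 17.
2. try: `answer = answer + 5` → answer = 22. No exception raised.
3. `except` is skipped.
Result: 22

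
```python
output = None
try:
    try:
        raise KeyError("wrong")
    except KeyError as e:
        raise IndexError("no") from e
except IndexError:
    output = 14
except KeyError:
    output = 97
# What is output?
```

Step-by-step execution trace:
1. Inner try raises KeyError; inner `except KeyError as e` catches it.
2. `raise IndexError(...) from e` raises IndexError (KeyError is attached as __cause__, but only IndexError is active).
3. Outer `except IndexError` matches → output = 14.
4. `except KeyError` is not reached.
Result: 14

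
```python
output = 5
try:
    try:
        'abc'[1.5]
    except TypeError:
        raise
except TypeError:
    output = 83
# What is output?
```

Step-by-step execution trace:
1. Inner try: `'abc'[1.5]` raises TypeError.
2. Inner `except TypeError` matches; bare `raise` re-raises the same TypeError.
3. Outer `except TypeError` matches → output = 83.
Result: 83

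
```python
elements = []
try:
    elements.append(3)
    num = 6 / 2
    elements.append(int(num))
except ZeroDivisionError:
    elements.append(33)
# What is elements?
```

Step-by-step execution trace:
1. try: `elements.append(3)` → elements = [3].
2. `num = 6 / 2` → num = 3.0. No exception raised.
3. `elements.append(int(num))` → elements = [3, 3].
4. `except ZeroDivisionError` is skipped (no exception was raised).
Result: [3, 3]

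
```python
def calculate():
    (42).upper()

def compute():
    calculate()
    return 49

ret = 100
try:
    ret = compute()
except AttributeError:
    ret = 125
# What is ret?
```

Step-by-step execution trace:
1. ret starts at 100.
2. try: `compute()` calls `calculate()`.
3. `calculate()` evaluates `(42).upper()`, which raises AttributeError; it propagates through compute (uncaught).
4. `return 49` in compute is not reached; the assignment to ret does not complete.
5. `except AttributeError` matches → ret = 125.
Result: 125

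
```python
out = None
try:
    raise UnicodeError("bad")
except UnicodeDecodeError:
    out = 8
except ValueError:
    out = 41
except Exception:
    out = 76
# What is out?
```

Step-by-step execution trace:
1. `raise UnicodeError(...)` raises UnicodeError.
2. `except UnicodeDecodeError` does not match (UnicodeError is not a subclass of UnicodeDecodeError); skipped.
3. `except ValueError` matches (UnicodeError is a subclass of ValueError) → out = 41.
4. `except Exception` is not reached.
Result: 41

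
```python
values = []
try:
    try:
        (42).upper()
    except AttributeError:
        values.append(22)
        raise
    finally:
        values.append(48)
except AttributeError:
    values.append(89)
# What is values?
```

Step-by-step execution trace:
1. Inner try: `(42).upper()` raises AttributeError.
2. Inner `except AttributeError` matches → `values.append(22)` → values = [22].
3. bare `raise` re-raises AttributeError.
4. Inner `finally` runs during unwinding: `values.append(48)` → values = [22, 48].
5. Outer `except AttributeError` matches → `values.append(89)` → values = [22, 48, 89].
Result: [22, 48, 89]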